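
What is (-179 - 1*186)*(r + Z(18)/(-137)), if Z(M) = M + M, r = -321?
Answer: 16064745/137 ≈ 1.1726e+5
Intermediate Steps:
Z(M) = 2*M
(-179 - 1*186)*(r + Z(18)/(-137)) = (-179 - 1*186)*(-321 + (2*18)/(-137)) = (-179 - 186)*(-321 + 36*(-1/137)) = -365*(-321 - 36/137) = -365*(-44013/137) = 16064745/137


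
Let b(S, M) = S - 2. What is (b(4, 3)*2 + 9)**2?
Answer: 169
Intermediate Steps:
b(S, M) = -2 + S
(b(4, 3)*2 + 9)**2 = ((-2 + 4)*2 + 9)**2 = (2*2 + 9)**2 = (4 + 9)**2 = 13**2 = 169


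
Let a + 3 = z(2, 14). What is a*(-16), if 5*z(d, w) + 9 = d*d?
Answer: 64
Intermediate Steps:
z(d, w) = -9/5 + d**2/5 (z(d, w) = -9/5 + (d*d)/5 = -9/5 + d**2/5)
a = -4 (a = -3 + (-9/5 + (1/5)*2**2) = -3 + (-9/5 + (1/5)*4) = -3 + (-9/5 + 4/5) = -3 - 1 = -4)
a*(-16) = -4*(-16) = 64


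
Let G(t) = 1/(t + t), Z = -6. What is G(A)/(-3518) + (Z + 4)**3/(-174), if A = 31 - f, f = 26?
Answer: 140633/3060660 ≈ 0.045949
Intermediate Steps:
A = 5 (A = 31 - 1*26 = 31 - 26 = 5)
G(t) = 1/(2*t)
G(A)/(-3518) + (Z + 4)**3/(-174) = ((1/2)/5)/(-3518) + (-6 + 4)**3/(-174) = ((1/2)*(1/5))*(-1/3518) + (-2)**3*(-1/174) = (1/10)*(-1/3518) - 8*(-1/174) = -1/35180 + 4/87 = 140633/3060660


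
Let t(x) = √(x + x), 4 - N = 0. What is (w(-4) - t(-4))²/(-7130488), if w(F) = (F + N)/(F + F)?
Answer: 1/891311 ≈ 1.1219e-6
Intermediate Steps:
N = 4 (N = 4 - 1*0 = 4 + 0 = 4)
w(F) = (4 + F)/(2*F) (w(F) = (F + 4)/(F + F) = (4 + F)/((2*F)) = (4 + F)*(1/(2*F)) = (4 + F)/(2*F))
t(x) = √2*√x (t(x) = √(2*x) = √2*√x)
(w(-4) - t(-4))²/(-7130488) = ((½)*(4 - 4)/(-4) - √2*√(-4))²/(-7130488) = ((½)*(-¼)*0 - √2*2*I)²*(-1/7130488) = (0 - 2*I*√2)²*(-1/7130488) = (-2*I*√2)²*(-1/7130488) = -8*(-1/7130488) = 1/891311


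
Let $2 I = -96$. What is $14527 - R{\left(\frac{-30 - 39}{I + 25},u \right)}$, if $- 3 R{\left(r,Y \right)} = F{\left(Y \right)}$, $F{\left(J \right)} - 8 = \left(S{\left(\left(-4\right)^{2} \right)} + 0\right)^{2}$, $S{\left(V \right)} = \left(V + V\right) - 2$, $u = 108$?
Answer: $\frac{44489}{3} \approx 14830.0$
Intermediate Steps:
$I = -48$ ($I = \frac{1}{2} \left(-96\right) = -48$)
$S{\left(V \right)} = -2 + 2 V$ ($S{\left(V \right)} = 2 V - 2 = -2 + 2 V$)
$F{\left(J \right)} = 908$ ($F{\left(J \right)} = 8 + \left(\left(-2 + 2 \left(-4\right)^{2}\right) + 0\right)^{2} = 8 + \left(\left(-2 + 2 \cdot 16\right) + 0\right)^{2} = 8 + \left(\left(-2 + 32\right) + 0\right)^{2} = 8 + \left(30 + 0\right)^{2} = 8 + 30^{2} = 8 + 900 = 908$)
$R{\left(r,Y \right)} = - \frac{908}{3}$ ($R{\left(r,Y \right)} = \left(- \frac{1}{3}\right) 908 = - \frac{908}{3}$)
$14527 - R{\left(\frac{-30 - 39}{I + 25},u \right)} = 14527 - - \frac{908}{3} = 14527 + \frac{908}{3} = \frac{44489}{3}$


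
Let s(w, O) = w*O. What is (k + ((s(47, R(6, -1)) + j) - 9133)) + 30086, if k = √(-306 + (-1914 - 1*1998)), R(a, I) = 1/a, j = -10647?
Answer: 61883/6 + I*√4218 ≈ 10314.0 + 64.946*I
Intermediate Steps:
s(w, O) = O*w
k = I*√4218 (k = √(-306 + (-1914 - 1998)) = √(-306 - 3912) = √(-4218) = I*√4218 ≈ 64.946*I)
(k + ((s(47, R(6, -1)) + j) - 9133)) + 30086 = (I*√4218 + ((47/6 - 10647) - 9133)) + 30086 = (I*√4218 + (-63835/6 - 9133)) + 30086 = (I*√4218 - 118633/6) + 30086 = (-118633/6 + I*√4218) + 30086 = 61883/6 + I*√4218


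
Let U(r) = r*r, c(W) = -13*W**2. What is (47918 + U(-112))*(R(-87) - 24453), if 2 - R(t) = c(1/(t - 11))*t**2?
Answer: -7096092610617/4802 ≈ -1.4777e+9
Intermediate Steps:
U(r) = r**2
R(t) = 2 + 13*t**2/(-11 + t)**2 (R(t) = 2 - (-13/(t - 11)**2)*t**2 = 2 - (-13/(-11 + t)**2)*t**2 = 2 - (-13)*t**2/(-11 + t)**2 = 2 + 13*t**2/(-11 + t)**2)
(47918 + U(-112))*(R(-87) - 24453) = (47918 + (-112)**2)*((2 + 13*(-87)**2/(-11 - 87)**2) - 24453) = (47918 + 12544)*((2 + 13*7569/(-98)**2) - 24453) = 60462*((2 + 13*7569*(1/9604)) - 24453) = 60462*((2 + 98397/9604) - 24453) = 60462*(117605/9604 - 24453) = 60462*(-234729007/9604) = -7096092610617/4802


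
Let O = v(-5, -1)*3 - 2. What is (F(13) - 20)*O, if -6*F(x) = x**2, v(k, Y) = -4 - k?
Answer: -289/6 ≈ -48.167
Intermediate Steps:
F(x) = -x**2/6
O = 1 (O = (-4 - 1*(-5))*3 - 2 = (-4 + 5)*3 - 2 = 1*3 - 2 = 3 - 2 = 1)
(F(13) - 20)*O = (-1/6*13**2 - 20)*1 = (-1/6*169 - 20)*1 = (-169/6 - 20)*1 = -289/6*1 = -289/6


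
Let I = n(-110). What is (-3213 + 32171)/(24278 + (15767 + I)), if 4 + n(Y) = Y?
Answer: 28958/39931 ≈ 0.72520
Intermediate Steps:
n(Y) = -4 + Y
I = -114 (I = -4 - 110 = -114)
(-3213 + 32171)/(24278 + (15767 + I)) = (-3213 + 32171)/(24278 + (15767 - 114)) = 28958/(24278 + 15653) = 28958/39931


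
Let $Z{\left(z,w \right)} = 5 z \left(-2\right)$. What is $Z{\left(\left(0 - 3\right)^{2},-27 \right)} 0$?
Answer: $0$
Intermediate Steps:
$Z{\left(z,w \right)} = - 10 z$
$Z{\left(\left(0 - 3\right)^{2},-27 \right)} 0 = - 10 \left(0 - 3\right)^{2} \cdot 0 = - 10 \left(-3\right)^{2} \cdot 0 = \left(-10\right) 9 \cdot 0 = \left(-90\right) 0 = 0$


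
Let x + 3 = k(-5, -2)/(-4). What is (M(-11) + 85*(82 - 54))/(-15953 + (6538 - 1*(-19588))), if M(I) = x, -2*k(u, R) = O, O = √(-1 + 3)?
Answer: 2377/10173 + √2/81384 ≈ 0.23368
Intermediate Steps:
O = √2 ≈ 1.4142
k(u, R) = -√2/2
x = -3 + √2/8 (x = -3 + (-√2/2)/(-4) = -3 - (-1)*√2/8 = -3 + √2/8 ≈ -2.8232)
M(I) = -3 + √2/8
(M(-11) + 85*(82 - 54))/(-15953 + (6538 - 1*(-19588))) = ((-3 + √2/8) + 85*(82 - 54))/(-15953 + (6538 - 1*(-19588))) = ((-3 + √2/8) + 85*28)/(-15953 + (6538 + 19588)) = ((-3 + √2/8) + 2380)/(-15953 + 26126) = (2377 + √2/8)/10173 = (2377 + √2/8)*(1/10173) = 2377/10173 + √2/81384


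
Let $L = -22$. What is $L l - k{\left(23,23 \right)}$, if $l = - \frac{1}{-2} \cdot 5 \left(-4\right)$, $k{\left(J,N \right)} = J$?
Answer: $197$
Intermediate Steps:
$l = -10$ ($l = \left(-1\right) \left(- \frac{1}{2}\right) 5 \left(-4\right) = \frac{1}{2} \cdot 5 \left(-4\right) = \frac{5}{2} \left(-4\right) = -10$)
$L l - k{\left(23,23 \right)} = \left(-22\right) \left(-10\right) - 23 = 220 - 23 = 197$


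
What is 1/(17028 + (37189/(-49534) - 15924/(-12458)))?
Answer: 308547286/5254105925435 ≈ 5.8725e-5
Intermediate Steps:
1/(17028 + (37189/(-49534) - 15924/(-12458))) = 1/(17028 + (37189*(-1/49534) - 15924*(-1/12458))) = 1/(17028 + (-37189/49534 + 7962/6229)) = 1/(17028 + 162739427/308547286) = 1/(5254105925435/308547286) = 308547286/5254105925435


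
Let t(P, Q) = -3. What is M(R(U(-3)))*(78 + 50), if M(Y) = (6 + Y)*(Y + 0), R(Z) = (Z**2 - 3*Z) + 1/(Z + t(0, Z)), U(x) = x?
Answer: 489632/9 ≈ 54404.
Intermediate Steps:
R(Z) = Z**2 + 1/(-3 + Z) - 3*Z (R(Z) = (Z**2 - 3*Z) + 1/(Z - 3) = (Z**2 - 3*Z) + 1/(-3 + Z) = Z**2 + 1/(-3 + Z) - 3*Z)
M(Y) = Y*(6 + Y) (M(Y) = (6 + Y)*Y = Y*(6 + Y))
M(R(U(-3)))*(78 + 50) = (((1 + (-3)**3 - 6*(-3)**2 + 9*(-3))/(-3 - 3))*(6 + (1 + (-3)**3 - 6*(-3)**2 + 9*(-3))/(-3 - 3)))*(78 + 50) = (((1 - 27 - 6*9 - 27)/(-6))*(6 + (1 - 27 - 6*9 - 27)/(-6)))*128 = ((-(1 - 27 - 54 - 27)/6)*(6 - (1 - 27 - 54 - 27)/6))*128 = ((-1/6*(-107))*(6 - 1/6*(-107)))*128 = (107*(6 + 107/6)/6)*128 = ((107/6)*(143/6))*128 = (15301/36)*128 = 489632/9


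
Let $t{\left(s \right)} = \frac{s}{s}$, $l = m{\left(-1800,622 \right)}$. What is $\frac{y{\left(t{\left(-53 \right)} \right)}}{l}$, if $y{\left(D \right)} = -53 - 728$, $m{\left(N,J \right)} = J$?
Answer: $- \frac{781}{622} \approx -1.2556$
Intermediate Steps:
$l = 622$
$t{\left(s \right)} = 1$
$y{\left(D \right)} = -781$
$\frac{y{\left(t{\left(-53 \right)} \right)}}{l} = - \frac{781}{622}$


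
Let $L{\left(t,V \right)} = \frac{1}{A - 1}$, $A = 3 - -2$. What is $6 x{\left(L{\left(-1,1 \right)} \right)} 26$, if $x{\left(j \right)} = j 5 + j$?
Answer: $234$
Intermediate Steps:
$A = 5$ ($A = 3 + 2 = 5$)
$L{\left(t,V \right)} = \frac{1}{4}$ ($L{\left(t,V \right)} = \frac{1}{5 - 1} = \frac{1}{4}$)
$x{\left(j \right)} = 6 j$ ($x{\left(j \right)} = 5 j + j = 6 j$)
$6 x{\left(L{\left(-1,1 \right)} \right)} 26 = 6 \cdot 6 \cdot \frac{1}{4} \cdot 26 = 6 \cdot \frac{3}{2} \cdot 26 = 9 \cdot 26 = 234$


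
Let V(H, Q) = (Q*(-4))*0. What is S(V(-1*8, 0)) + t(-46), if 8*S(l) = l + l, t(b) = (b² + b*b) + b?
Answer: 4186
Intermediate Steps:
t(b) = b + 2*b² (t(b) = (b² + b²) + b = 2*b² + b = b + 2*b²)
V(H, Q) = 0 (V(H, Q) = -4*Q*0 = 0)
S(l) = l/4 (S(l) = (l + l)/8 = (2*l)/8 = l/4)
S(V(-1*8, 0)) + t(-46) = (¼)*0 - 46*(1 + 2*(-46)) = 0 - 46*(1 - 92) = 0 - 46*(-91) = 0 + 4186 = 4186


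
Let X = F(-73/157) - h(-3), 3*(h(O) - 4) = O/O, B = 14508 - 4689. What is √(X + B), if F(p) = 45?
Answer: √88737/3 ≈ 99.296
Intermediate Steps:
B = 9819
h(O) = 13/3 (h(O) = 4 + (O/O)/3 = 4 + (⅓)*1 = 4 + ⅓ = 13/3)
X = 122/3 (X = 45 - 1*13/3 = 45 - 13/3 = 122/3 ≈ 40.667)
√(X + B) = √(122/3 + 9819) = √(29579/3) = √88737/3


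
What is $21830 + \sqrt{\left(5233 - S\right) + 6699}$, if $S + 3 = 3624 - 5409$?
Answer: $21830 + 14 \sqrt{70} \approx 21947.0$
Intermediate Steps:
$S = -1788$ ($S = -3 + \left(3624 - 5409\right) = -3 - 1785 = -1788$)
$21830 + \sqrt{\left(5233 - S\right) + 6699} = 21830 + \sqrt{\left(5233 - -1788\right) + 6699} = 21830 + \sqrt{\left(5233 + 1788\right) + 6699} = 21830 + \sqrt{7021 + 6699} = 21830 + \sqrt{13720} = 21830 + 14 \sqrt{70}$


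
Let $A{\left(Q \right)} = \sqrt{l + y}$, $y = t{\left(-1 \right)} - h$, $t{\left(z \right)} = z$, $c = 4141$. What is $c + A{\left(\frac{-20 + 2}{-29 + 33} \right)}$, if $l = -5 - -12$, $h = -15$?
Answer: $4141 + \sqrt{21} \approx 4145.6$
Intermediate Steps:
$y = 14$ ($y = -1 - -15 = -1 + 15 = 14$)
$l = 7$ ($l = -5 + 12 = 7$)
$A{\left(Q \right)} = \sqrt{21}$ ($A{\left(Q \right)} = \sqrt{7 + 14} = \sqrt{21}$)
$c + A{\left(\frac{-20 + 2}{-29 + 33} \right)} = 4141 + \sqrt{21}$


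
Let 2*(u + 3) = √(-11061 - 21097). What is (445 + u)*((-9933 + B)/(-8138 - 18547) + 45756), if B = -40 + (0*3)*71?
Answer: 539685904186/26685 + 1221008833*I*√32158/53370 ≈ 2.0224e+7 + 4.1027e+6*I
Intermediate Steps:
B = -40 (B = -40 + 0*71 = -40 + 0 = -40)
u = -3 + I*√32158/2 (u = -3 + √(-11061 - 21097)/2 = -3 + √(-32158)/2 = -3 + (I*√32158)/2 = -3 + I*√32158/2 ≈ -3.0 + 89.663*I)
(445 + u)*((-9933 + B)/(-8138 - 18547) + 45756) = (445 + (-3 + I*√32158/2))*((-9933 - 40)/(-8138 - 18547) + 45756) = (442 + I*√32158/2)*(-9973/(-26685) + 45756) = (442 + I*√32158/2)*(-9973*(-1/26685) + 45756) = (442 + I*√32158/2)*(9973/26685 + 45756) = (442 + I*√32158/2)*(1221008833/26685) = 539685904186/26685 + 1221008833*I*√32158/53370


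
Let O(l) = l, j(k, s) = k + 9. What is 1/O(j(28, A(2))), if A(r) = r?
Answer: 1/37 ≈ 0.027027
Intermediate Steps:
j(k, s) = 9 + k
1/O(j(28, A(2))) = 1/(9 + 28) = 1/37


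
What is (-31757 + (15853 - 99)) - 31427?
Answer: -47430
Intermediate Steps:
(-31757 + (15853 - 99)) - 31427 = (-31757 + 15754) - 31427 = -16003 - 31427 = -47430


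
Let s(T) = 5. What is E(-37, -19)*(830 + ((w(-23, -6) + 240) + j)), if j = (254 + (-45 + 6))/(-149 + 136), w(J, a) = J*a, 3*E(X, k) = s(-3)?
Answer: 25815/13 ≈ 1985.8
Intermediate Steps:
E(X, k) = 5/3 (E(X, k) = (1/3)*5 = 5/3)
j = -215/13 (j = (254 - 39)/(-13) = 215*(-1/13) = -215/13 ≈ -16.538)
E(-37, -19)*(830 + ((w(-23, -6) + 240) + j)) = 5*(830 + ((-23*(-6) + 240) - 215/13))/3 = 5*(830 + ((138 + 240) - 215/13))/3 = 5*(830 + (378 - 215/13))/3 = 5*(830 + 4699/13)/3 = (5/3)*(15489/13) = 25815/13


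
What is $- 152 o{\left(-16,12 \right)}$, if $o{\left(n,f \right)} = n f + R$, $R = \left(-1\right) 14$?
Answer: $31312$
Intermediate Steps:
$R = -14$
$o{\left(n,f \right)} = -14 + f n$ ($o{\left(n,f \right)} = n f - 14 = f n - 14 = -14 + f n$)
$- 152 o{\left(-16,12 \right)} = - 152 \left(-14 + 12 \left(-16\right)\right) = - 152 \left(-14 - 192\right) = \left(-152\right) \left(-206\right) = 31312$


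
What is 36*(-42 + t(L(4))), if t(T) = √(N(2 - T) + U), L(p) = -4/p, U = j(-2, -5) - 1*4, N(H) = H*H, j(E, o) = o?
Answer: -1512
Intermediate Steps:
N(H) = H²
U = -9 (U = -5 - 1*4 = -5 - 4 = -9)
t(T) = √(-9 + (2 - T)²) (t(T) = √((2 - T)² - 9) = √(-9 + (2 - T)²))
36*(-42 + t(L(4))) = 36*(-42 + √(-9 + (-2 - 4/4)²)) = 36*(-42 + √(-9 + (-2 - 4*¼)²)) = 36*(-42 + √(-9 + (-2 - 1)²)) = 36*(-42 + √(-9 + (-3)²)) = 36*(-42 + √(-9 + 9)) = 36*(-42 + √0) = 36*(-42 + 0) = 36*(-42) = -1512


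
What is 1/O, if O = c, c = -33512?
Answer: -1/33512 ≈ -2.9840e-5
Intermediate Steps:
O = -33512
1/O = 1/(-33512) = -1/33512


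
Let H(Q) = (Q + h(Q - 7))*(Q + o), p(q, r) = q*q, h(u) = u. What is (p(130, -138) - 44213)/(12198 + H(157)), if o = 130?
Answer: -27313/100307 ≈ -0.27229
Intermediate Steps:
p(q, r) = q²
H(Q) = (-7 + 2*Q)*(130 + Q) (H(Q) = (Q + (Q - 7))*(Q + 130) = (Q + (-7 + Q))*(130 + Q) = (-7 + 2*Q)*(130 + Q))
(p(130, -138) - 44213)/(12198 + H(157)) = (130² - 44213)/(12198 + (-910 + 2*157² + 253*157)) = (16900 - 44213)/(12198 + (-910 + 2*24649 + 39721)) = -27313/(12198 + (-910 + 49298 + 39721)) = -27313/(12198 + 88109) = -27313/100307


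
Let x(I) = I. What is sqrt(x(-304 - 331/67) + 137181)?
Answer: 2*sqrt(153604669)/67 ≈ 369.96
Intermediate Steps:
sqrt(x(-304 - 331/67) + 137181) = sqrt((-304 - 331/67) + 137181) = sqrt(-20699/67 + 137181) = sqrt(9170428/67) = 2*sqrt(153604669)/67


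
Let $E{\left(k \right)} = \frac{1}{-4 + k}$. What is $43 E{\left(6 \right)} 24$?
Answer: $516$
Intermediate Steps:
$43 E{\left(6 \right)} 24 = \frac{43}{-4 + 6} \cdot 24 = \frac{43}{2} \cdot 24 = 516$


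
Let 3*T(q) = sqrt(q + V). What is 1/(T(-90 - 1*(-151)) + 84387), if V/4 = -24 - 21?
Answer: 759483/64090492040 - 3*I*sqrt(119)/64090492040 ≈ 1.185e-5 - 5.1062e-10*I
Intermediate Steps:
V = -180 (V = 4*(-24 - 21) = 4*(-45) = -180)
T(q) = sqrt(-180 + q)/3 (T(q) = sqrt(q - 180)/3 = sqrt(-180 + q)/3)
1/(T(-90 - 1*(-151)) + 84387) = 1/(sqrt(-180 + (-90 - 1*(-151)))/3 + 84387) = 1/(sqrt(-180 + (-90 + 151))/3 + 84387) = 1/(sqrt(-180 + 61)/3 + 84387) = 1/(sqrt(-119)/3 + 84387) = 1/((I*sqrt(119))/3 + 84387) = 1/(I*sqrt(119)/3 + 84387) = 1/(84387 + I*sqrt(119)/3)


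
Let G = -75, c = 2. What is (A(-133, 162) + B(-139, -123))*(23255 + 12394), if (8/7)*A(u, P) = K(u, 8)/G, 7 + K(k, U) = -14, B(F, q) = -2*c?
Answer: -26772399/200 ≈ -1.3386e+5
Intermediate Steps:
B(F, q) = -4 (B(F, q) = -2*2 = -4)
K(k, U) = -21 (K(k, U) = -7 - 14 = -21)
A(u, P) = 49/200 (A(u, P) = 7*(-21/(-75))/8 = 7*(-21*(-1/75))/8 = (7/8)*(7/25) = 49/200)
(A(-133, 162) + B(-139, -123))*(23255 + 12394) = (49/200 - 4)*(23255 + 12394) = -751/200*35649 = -26772399/200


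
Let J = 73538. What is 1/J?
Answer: 1/73538 ≈ 1.3598e-5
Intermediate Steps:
1/J = 1/73538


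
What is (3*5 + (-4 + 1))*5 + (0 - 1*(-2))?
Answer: 62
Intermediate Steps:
(3*5 + (-4 + 1))*5 + (0 - 1*(-2)) = (15 - 3)*5 + (0 + 2) = 12*5 + 2 = 60 + 2 = 62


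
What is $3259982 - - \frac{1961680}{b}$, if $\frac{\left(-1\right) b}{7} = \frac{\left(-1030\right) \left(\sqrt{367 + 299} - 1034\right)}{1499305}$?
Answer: $\frac{31533050610666}{11005447} - \frac{12604956996 \sqrt{74}}{11005447} \approx 2.8554 \cdot 10^{6}$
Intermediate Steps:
$b = - \frac{1491028}{299861} + \frac{4326 \sqrt{74}}{299861}$ ($b = - 7 \frac{\left(-1030\right) \left(\sqrt{367 + 299} - 1034\right)}{1499305} = - 7 - 1030 \left(\sqrt{666} - 1034\right) \frac{1}{1499305} = - 7 - 1030 \left(3 \sqrt{74} - 1034\right) \frac{1}{1499305} = - 7 - 1030 \left(-1034 + 3 \sqrt{74}\right) \frac{1}{1499305} = - 7 \left(1065020 - 3090 \sqrt{74}\right) \frac{1}{1499305} = - 7 \left(\frac{213004}{299861} - \frac{618 \sqrt{74}}{299861}\right) = - \frac{1491028}{299861} + \frac{4326 \sqrt{74}}{299861} \approx -4.8483$)
$3259982 - - \frac{1961680}{b} = 3259982 - - \frac{1961680}{- \frac{1491028}{299861} + \frac{4326 \sqrt{74}}{299861}} = 3259982 + \frac{1961680}{- \frac{1491028}{299861} + \frac{4326 \sqrt{74}}{299861}}$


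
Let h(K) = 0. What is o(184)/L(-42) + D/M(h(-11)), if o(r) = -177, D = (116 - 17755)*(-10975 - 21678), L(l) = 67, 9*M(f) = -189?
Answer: -38589743606/1407 ≈ -2.7427e+7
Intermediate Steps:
M(f) = -21 (M(f) = (⅑)*(-189) = -21)
D = 575966267 (D = -17639*(-32653) = 575966267)
o(184)/L(-42) + D/M(h(-11)) = -177/67 + 575966267/(-21) = -177*1/67 + 575966267*(-1/21) = -177/67 - 575966267/21 = -38589743606/1407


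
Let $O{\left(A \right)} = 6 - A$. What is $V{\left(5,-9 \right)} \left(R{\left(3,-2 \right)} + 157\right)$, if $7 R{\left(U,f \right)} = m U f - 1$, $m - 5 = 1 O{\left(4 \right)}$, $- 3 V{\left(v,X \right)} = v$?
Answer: $- \frac{1760}{7} \approx -251.43$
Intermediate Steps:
$V{\left(v,X \right)} = - \frac{v}{3}$
$m = 7$ ($m = 5 + 1 \left(6 - 4\right) = 5 + 1 \cdot 2 = 5 + 2 = 7$)
$R{\left(U,f \right)} = - \frac{1}{7} + U f$ ($R{\left(U,f \right)} = \frac{7 U f - 1}{7} = \frac{-1 + 7 U f}{7} = - \frac{1}{7} + U f$)
$V{\left(5,-9 \right)} \left(R{\left(3,-2 \right)} + 157\right) = \left(- \frac{1}{3}\right) 5 \left(\left(- \frac{1}{7} + 3 \left(-2\right)\right) + 157\right) = - \frac{5 \left(\left(- \frac{1}{7} - 6\right) + 157\right)}{3} = - \frac{5 \left(- \frac{43}{7} + 157\right)}{3} = \left(- \frac{5}{3}\right) \frac{1056}{7} = - \frac{1760}{7}$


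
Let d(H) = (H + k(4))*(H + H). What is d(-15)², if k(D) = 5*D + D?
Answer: 72900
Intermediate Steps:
k(D) = 6*D
d(H) = 2*H*(24 + H) (d(H) = (H + 6*4)*(H + H) = (H + 24)*(2*H) = (24 + H)*(2*H) = 2*H*(24 + H))
d(-15)² = (2*(-15)*(24 - 15))² = (2*(-15)*9)² = (-270)² = 72900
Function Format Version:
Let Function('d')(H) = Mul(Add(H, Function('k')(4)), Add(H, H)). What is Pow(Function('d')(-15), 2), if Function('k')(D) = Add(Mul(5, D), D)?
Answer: 72900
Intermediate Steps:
Function('k')(D) = Mul(6, D)
Function('d')(H) = Mul(2, H, Add(24, H)) (Function('d')(H) = Mul(Add(H, Mul(6, 4)), Add(H, H)) = Mul(Add(H, 24), Mul(2, H)) = Mul(Add(24, H), Mul(2, H)) = Mul(2, H, Add(24, H)))
Pow(Function('d')(-15), 2) = Pow(Mul(2, -15, Add(24, -15)), 2) = Pow(Mul(2, -15, 9), 2) = Pow(-270, 2) = 72900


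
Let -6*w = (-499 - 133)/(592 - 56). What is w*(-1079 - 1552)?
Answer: -69283/134 ≈ -517.04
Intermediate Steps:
w = 79/402 (w = -(-499 - 133)/(6*(592 - 56)) = -(-316)/(3*536) = -⅙*(-79/67) = 79/402 ≈ 0.19652)
w*(-1079 - 1552) = 79*(-1079 - 1552)/402 = (79/402)*(-2631) = -69283/134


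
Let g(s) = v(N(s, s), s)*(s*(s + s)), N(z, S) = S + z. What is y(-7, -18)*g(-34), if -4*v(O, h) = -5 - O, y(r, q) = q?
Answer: 655452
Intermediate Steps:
v(O, h) = 5/4 + O/4 (v(O, h) = -(-5 - O)/4 = 5/4 + O/4)
g(s) = 2*s²*(5/4 + s/2) (g(s) = (5/4 + (s + s)/4)*(s*(s + s)) = (5/4 + (2*s)/4)*(s*(2*s)) = (5/4 + s/2)*(2*s²) = 2*s²*(5/4 + s/2))
y(-7, -18)*g(-34) = -18*(-34)²*(5/2 - 34) = -20808*(-63)/2 = -18*(-36414) = 655452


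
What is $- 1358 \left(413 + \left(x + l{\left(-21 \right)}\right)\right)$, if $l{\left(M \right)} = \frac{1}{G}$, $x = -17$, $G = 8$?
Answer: $- \frac{2151751}{4} \approx -5.3794 \cdot 10^{5}$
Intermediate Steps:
$l{\left(M \right)} = \frac{1}{8}$
$- 1358 \left(413 + \left(x + l{\left(-21 \right)}\right)\right) = - 1358 \left(413 + \left(-17 + \frac{1}{8}\right)\right) = - 1358 \left(413 - \frac{135}{8}\right) = \left(-1358\right) \frac{3169}{8} = - \frac{2151751}{4}$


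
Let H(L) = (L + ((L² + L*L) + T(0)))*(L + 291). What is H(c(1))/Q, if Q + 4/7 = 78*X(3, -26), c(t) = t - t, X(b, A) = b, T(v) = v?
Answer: 0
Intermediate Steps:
c(t) = 0
H(L) = (291 + L)*(L + 2*L²) (H(L) = (L + ((L² + L*L) + 0))*(L + 291) = (L + ((L² + L²) + 0))*(291 + L) = (L + (2*L² + 0))*(291 + L) = (L + 2*L²)*(291 + L) = (291 + L)*(L + 2*L²))
Q = 1634/7 (Q = -4/7 + 78*3 = -4/7 + 234 = 1634/7 ≈ 233.43)
H(c(1))/Q = (0*(291 + 2*0² + 583*0))/(1634/7) = (0*(291 + 2*0 + 0))*(7/1634) = (0*(291 + 0 + 0))*(7/1634) = (0*291)*(7/1634) = 0*(7/1634) = 0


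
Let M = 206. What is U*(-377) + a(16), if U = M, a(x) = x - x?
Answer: -77662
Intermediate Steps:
a(x) = 0
U = 206
U*(-377) + a(16) = 206*(-377) + 0 = -77662 + 0 = -77662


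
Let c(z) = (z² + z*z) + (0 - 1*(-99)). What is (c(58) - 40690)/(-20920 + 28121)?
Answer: -33863/7201 ≈ -4.7025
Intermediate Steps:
c(z) = 99 + 2*z² (c(z) = (z² + z²) + (0 + 99) = 2*z² + 99 = 99 + 2*z²)
(c(58) - 40690)/(-20920 + 28121) = ((99 + 2*58²) - 40690)/(-20920 + 28121) = ((99 + 2*3364) - 40690)/7201 = ((99 + 6728) - 40690)*(1/7201) = (6827 - 40690)*(1/7201) = -33863*1/7201 = -33863/7201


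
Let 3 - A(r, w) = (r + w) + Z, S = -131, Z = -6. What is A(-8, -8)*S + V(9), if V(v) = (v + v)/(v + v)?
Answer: -3274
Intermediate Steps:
A(r, w) = 9 - r - w (A(r, w) = 3 - ((r + w) - 6) = 3 - (-6 + r + w) = 3 + (6 - r - w) = 9 - r - w)
V(v) = 1 (V(v) = (2*v)/((2*v)) = (2*v)*(1/(2*v)) = 1)
A(-8, -8)*S + V(9) = (9 - 1*(-8) - 1*(-8))*(-131) + 1 = (9 + 8 + 8)*(-131) + 1 = 25*(-131) + 1 = -3275 + 1 = -3274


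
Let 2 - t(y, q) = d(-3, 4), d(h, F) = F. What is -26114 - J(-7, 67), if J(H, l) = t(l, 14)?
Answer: -26112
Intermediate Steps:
t(y, q) = -2 (t(y, q) = 2 - 1*4 = 2 - 4 = -2)
J(H, l) = -2
-26114 - J(-7, 67) = -26114 - 1*(-2) = -26114 + 2 = -26112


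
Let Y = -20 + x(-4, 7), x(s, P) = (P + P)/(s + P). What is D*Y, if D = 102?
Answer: -1564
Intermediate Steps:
x(s, P) = 2*P/(P + s) (x(s, P) = (2*P)/(P + s) = 2*P/(P + s))
Y = -46/3 (Y = -20 + 2*7/(7 - 4) = -20 + 2*7/3 = -20 + 2*7*(1/3) = -20 + 14/3 = -46/3 ≈ -15.333)
D*Y = 102*(-46/3) = -1564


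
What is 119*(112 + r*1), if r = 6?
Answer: 14042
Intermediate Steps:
119*(112 + r*1) = 119*(112 + 6*1) = 119*(112 + 6) = 119*118 = 14042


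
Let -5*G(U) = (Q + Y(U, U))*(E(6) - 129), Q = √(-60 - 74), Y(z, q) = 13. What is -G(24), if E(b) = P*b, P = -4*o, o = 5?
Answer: -3237/5 - 249*I*√134/5 ≈ -647.4 - 576.48*I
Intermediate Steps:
P = -20 (P = -4*5 = -20)
E(b) = -20*b
Q = I*√134 (Q = √(-134) = I*√134 ≈ 11.576*I)
G(U) = 3237/5 + 249*I*√134/5 (G(U) = -(I*√134 + 13)*(-20*6 - 129)/5 = -(13 + I*√134)*(-120 - 129)/5 = -(13 + I*√134)*(-249)/5 = -(-3237 - 249*I*√134)/5 = 3237/5 + 249*I*√134/5)
-G(24) = -(3237/5 + 249*I*√134/5) = -3237/5 - 249*I*√134/5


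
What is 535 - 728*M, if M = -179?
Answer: 130847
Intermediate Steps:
535 - 728*M = 535 - 728*(-179) = 535 + 130312 = 130847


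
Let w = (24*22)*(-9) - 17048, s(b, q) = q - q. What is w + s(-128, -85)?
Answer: -21800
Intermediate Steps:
s(b, q) = 0
w = -21800 (w = 528*(-9) - 17048 = -4752 - 17048 = -21800)
w + s(-128, -85) = -21800 + 0 = -21800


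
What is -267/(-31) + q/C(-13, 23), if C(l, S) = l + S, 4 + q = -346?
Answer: -818/31 ≈ -26.387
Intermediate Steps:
q = -350 (q = -4 - 346 = -350)
C(l, S) = S + l
-267/(-31) + q/C(-13, 23) = -267/(-31) - 350/(23 - 13) = -267*(-1/31) - 350/10 = 267/31 - 350*⅒ = 267/31 - 35 = -818/31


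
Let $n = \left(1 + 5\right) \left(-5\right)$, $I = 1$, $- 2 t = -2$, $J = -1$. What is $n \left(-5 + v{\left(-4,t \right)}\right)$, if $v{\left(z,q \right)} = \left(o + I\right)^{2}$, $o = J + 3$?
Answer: $-120$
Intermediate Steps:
$t = 1$ ($t = \left(- \frac{1}{2}\right) \left(-2\right) = 1$)
$o = 2$ ($o = -1 + 3 = 2$)
$v{\left(z,q \right)} = 9$ ($v{\left(z,q \right)} = \left(2 + 1\right)^{2} = 3^{2} = 9$)
$n = -30$ ($n = 6 \left(-5\right) = -30$)
$n \left(-5 + v{\left(-4,t \right)}\right) = - 30 \left(-5 + 9\right) = \left(-30\right) 4 = -120$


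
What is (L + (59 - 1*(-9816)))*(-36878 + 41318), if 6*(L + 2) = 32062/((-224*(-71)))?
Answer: 87149172295/1988 ≈ 4.3838e+7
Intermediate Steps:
L = -79393/47712 (L = -2 + (32062/((-224*(-71))))/6 = -2 + (32062/15904)/6 = -2 + (32062*(1/15904))/6 = -2 + (⅙)*(16031/7952) = -2 + 16031/47712 = -79393/47712 ≈ -1.6640)
(L + (59 - 1*(-9816)))*(-36878 + 41318) = (-79393/47712 + (59 - 1*(-9816)))*(-36878 + 41318) = (-79393/47712 + (59 + 9816))*4440 = (-79393/47712 + 9875)*4440 = (471076607/47712)*4440 = 87149172295/1988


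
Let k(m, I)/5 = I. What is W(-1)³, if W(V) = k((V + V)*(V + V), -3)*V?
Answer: 3375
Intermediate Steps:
k(m, I) = 5*I
W(V) = -15*V (W(V) = (5*(-3))*V = -15*V)
W(-1)³ = (-15*(-1))³ = 15³ = 3375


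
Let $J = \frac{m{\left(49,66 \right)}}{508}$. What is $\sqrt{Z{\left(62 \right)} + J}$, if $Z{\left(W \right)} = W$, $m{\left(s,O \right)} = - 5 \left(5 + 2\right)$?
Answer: $\frac{\sqrt{3995547}}{254} \approx 7.8696$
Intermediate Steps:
$m{\left(s,O \right)} = -35$ ($m{\left(s,O \right)} = \left(-5\right) 7 = -35$)
$J = - \frac{35}{508} \approx -0.068898$
$\sqrt{Z{\left(62 \right)} + J} = \sqrt{62 - \frac{35}{508}} = \sqrt{\frac{31461}{508}} = \frac{\sqrt{3995547}}{254}$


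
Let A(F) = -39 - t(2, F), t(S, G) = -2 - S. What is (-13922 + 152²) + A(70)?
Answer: 9147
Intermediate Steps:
A(F) = -35 (A(F) = -39 - (-2 - 1*2) = -39 - (-2 - 2) = -39 - 1*(-4) = -39 + 4 = -35)
(-13922 + 152²) + A(70) = (-13922 + 152²) - 35 = (-13922 + 23104) - 35 = 9182 - 35 = 9147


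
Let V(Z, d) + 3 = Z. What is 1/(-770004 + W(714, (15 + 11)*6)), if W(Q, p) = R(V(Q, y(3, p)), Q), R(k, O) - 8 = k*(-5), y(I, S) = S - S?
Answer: -1/773551 ≈ -1.2927e-6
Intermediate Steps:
y(I, S) = 0
V(Z, d) = -3 + Z
R(k, O) = 8 - 5*k (R(k, O) = 8 + k*(-5) = 8 - 5*k)
W(Q, p) = 23 - 5*Q (W(Q, p) = 8 - 5*(-3 + Q) = 8 + (15 - 5*Q) = 23 - 5*Q)
1/(-770004 + W(714, (15 + 11)*6)) = 1/(-770004 + (23 - 5*714)) = 1/(-770004 + (23 - 3570)) = 1/(-770004 - 3547) = 1/(-773551) = -1/773551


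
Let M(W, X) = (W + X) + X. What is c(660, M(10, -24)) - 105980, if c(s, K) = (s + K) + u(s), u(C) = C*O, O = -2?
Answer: -106678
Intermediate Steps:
M(W, X) = W + 2*X
u(C) = -2*C (u(C) = C*(-2) = -2*C)
c(s, K) = K - s (c(s, K) = (s + K) - 2*s = (K + s) - 2*s = K - s)
c(660, M(10, -24)) - 105980 = ((10 + 2*(-24)) - 1*660) - 105980 = ((10 - 48) - 660) - 105980 = (-38 - 660) - 105980 = -698 - 105980 = -106678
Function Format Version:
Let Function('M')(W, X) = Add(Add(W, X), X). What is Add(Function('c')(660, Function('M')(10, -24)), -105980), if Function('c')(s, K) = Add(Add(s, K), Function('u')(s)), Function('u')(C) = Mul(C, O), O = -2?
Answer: -106678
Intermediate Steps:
Function('M')(W, X) = Add(W, Mul(2, X))
Function('u')(C) = Mul(-2, C) (Function('u')(C) = Mul(C, -2) = Mul(-2, C))
Function('c')(s, K) = Add(K, Mul(-1, s)) (Function('c')(s, K) = Add(Add(s, K), Mul(-2, s)) = Add(Add(K, s), Mul(-2, s)) = Add(K, Mul(-1, s)))
Add(Function('c')(660, Function('M')(10, -24)), -105980) = Add(Add(Add(10, Mul(2, -24)), Mul(-1, 660)), -105980) = Add(Add(Add(10, -48), -660), -105980) = Add(Add(-38, -660), -105980) = Add(-698, -105980) = -106678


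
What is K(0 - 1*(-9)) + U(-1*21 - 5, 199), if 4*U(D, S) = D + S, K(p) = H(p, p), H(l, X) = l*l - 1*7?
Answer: 469/4 ≈ 117.25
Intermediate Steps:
H(l, X) = -7 + l² (H(l, X) = l² - 7 = -7 + l²)
K(p) = -7 + p²
U(D, S) = D/4 + S/4 (U(D, S) = (D + S)/4 = D/4 + S/4)
K(0 - 1*(-9)) + U(-1*21 - 5, 199) = (-7 + (0 - 1*(-9))²) + ((-1*21 - 5)/4 + (¼)*199) = (-7 + (0 + 9)²) + ((-21 - 5)/4 + 199/4) = (-7 + 9²) + ((¼)*(-26) + 199/4) = (-7 + 81) + (-13/2 + 199/4) = 74 + 173/4 = 469/4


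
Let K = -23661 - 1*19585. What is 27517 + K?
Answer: -15729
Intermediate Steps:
K = -43246 (K = -23661 - 19585 = -43246)
27517 + K = 27517 - 43246 = -15729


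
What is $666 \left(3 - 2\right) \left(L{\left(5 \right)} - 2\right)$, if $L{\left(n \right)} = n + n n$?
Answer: $18648$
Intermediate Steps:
$L{\left(n \right)} = n + n^{2}$
$666 \left(3 - 2\right) \left(L{\left(5 \right)} - 2\right) = 666 \left(3 - 2\right) \left(5 \left(1 + 5\right) - 2\right) = 666 \left(3 - 2\right) \left(5 \cdot 6 - 2\right) = 666 \cdot 1 \left(30 - 2\right) = 666 \cdot 1 \cdot 28 = 666 \cdot 28 = 18648$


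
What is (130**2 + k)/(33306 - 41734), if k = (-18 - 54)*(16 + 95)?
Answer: -2227/2107 ≈ -1.0570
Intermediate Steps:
k = -7992 (k = -72*111 = -7992)
(130**2 + k)/(33306 - 41734) = (130**2 - 7992)/(33306 - 41734) = (16900 - 7992)/(-8428) = 8908*(-1/8428) = -2227/2107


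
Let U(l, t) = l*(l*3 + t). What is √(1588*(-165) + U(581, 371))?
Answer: √966214 ≈ 982.96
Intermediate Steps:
U(l, t) = l*(t + 3*l) (U(l, t) = l*(3*l + t) = l*(t + 3*l))
√(1588*(-165) + U(581, 371)) = √(1588*(-165) + 581*(371 + 3*581)) = √(-262020 + 581*(371 + 1743)) = √(-262020 + 581*2114) = √(-262020 + 1228234) = √966214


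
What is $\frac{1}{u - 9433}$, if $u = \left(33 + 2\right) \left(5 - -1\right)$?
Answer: $- \frac{1}{9223} \approx -0.00010842$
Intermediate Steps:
$u = 210$ ($u = 35 \left(5 + 1\right) = 35 \cdot 6 = 210$)
$\frac{1}{u - 9433} = \frac{1}{210 - 9433} = \frac{1}{-9223} = - \frac{1}{9223}$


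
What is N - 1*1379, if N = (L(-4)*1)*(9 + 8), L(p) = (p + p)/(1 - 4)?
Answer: -4001/3 ≈ -1333.7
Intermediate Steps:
L(p) = -2*p/3 (L(p) = (2*p)/(-3) = (2*p)*(-⅓) = -2*p/3)
N = 136/3 (N = (-⅔*(-4)*1)*(9 + 8) = ((8/3)*1)*17 = (8/3)*17 = 136/3 ≈ 45.333)
N - 1*1379 = 136/3 - 1*1379 = 136/3 - 1379 = -4001/3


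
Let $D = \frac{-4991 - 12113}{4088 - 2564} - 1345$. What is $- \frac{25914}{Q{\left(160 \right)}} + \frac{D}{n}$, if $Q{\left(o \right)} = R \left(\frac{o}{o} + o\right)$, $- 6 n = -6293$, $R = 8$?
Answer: $- \frac{1574416225}{73527412} \approx -21.413$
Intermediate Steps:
$n = \frac{6293}{6}$ ($n = \left(- \frac{1}{6}\right) \left(-6293\right) = \frac{6293}{6} \approx 1048.8$)
$Q{\left(o \right)} = 8 + 8 o$ ($Q{\left(o \right)} = 8 \left(\frac{o}{o} + o\right) = 8 \left(1 + o\right) = 8 + 8 o$)
$D = - \frac{516721}{381}$ ($D = - \frac{17104}{1524} - 1345 = \left(-17104\right) \frac{1}{1524} - 1345 = - \frac{4276}{381} - 1345 = - \frac{516721}{381} \approx -1356.2$)
$- \frac{25914}{Q{\left(160 \right)}} + \frac{D}{n} = - \frac{25914}{8 + 8 \cdot 160} - \frac{516721}{381 \cdot \frac{6293}{6}} = - \frac{25914}{8 + 1280} - \frac{1033442}{799211} = - \frac{25914}{1288} - \frac{1033442}{799211} = \left(-25914\right) \frac{1}{1288} - \frac{1033442}{799211} = - \frac{1851}{92} - \frac{1033442}{799211} = - \frac{1574416225}{73527412}$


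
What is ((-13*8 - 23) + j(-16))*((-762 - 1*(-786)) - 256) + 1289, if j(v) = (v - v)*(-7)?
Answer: 30753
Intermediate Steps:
j(v) = 0 (j(v) = 0*(-7) = 0)
((-13*8 - 23) + j(-16))*((-762 - 1*(-786)) - 256) + 1289 = ((-13*8 - 23) + 0)*((-762 - 1*(-786)) - 256) + 1289 = ((-104 - 23) + 0)*((-762 + 786) - 256) + 1289 = (-127 + 0)*(24 - 256) + 1289 = -127*(-232) + 1289 = 29464 + 1289 = 30753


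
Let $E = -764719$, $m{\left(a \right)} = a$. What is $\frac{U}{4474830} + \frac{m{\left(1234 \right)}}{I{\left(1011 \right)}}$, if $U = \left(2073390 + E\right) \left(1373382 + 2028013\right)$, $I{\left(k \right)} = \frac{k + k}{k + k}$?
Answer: $\frac{891365787253}{894966} \approx 9.9598 \cdot 10^{5}$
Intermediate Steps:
$I{\left(k \right)} = 1$ ($I{\left(k \right)} = \frac{2 k}{2 k} = 2 k \frac{1}{2 k} = 1$)
$U = 4451306996045$ ($U = \left(2073390 - 764719\right) \left(1373382 + 2028013\right) = 1308671 \cdot 3401395 = 4451306996045$)
$\frac{U}{4474830} + \frac{m{\left(1234 \right)}}{I{\left(1011 \right)}} = \frac{4451306996045}{4474830} + \frac{1234}{1} = 4451306996045 \cdot \frac{1}{4474830} + 1234 \cdot 1 = \frac{890261399209}{894966} + 1234 = \frac{891365787253}{894966}$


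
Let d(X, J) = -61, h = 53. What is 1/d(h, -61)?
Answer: -1/61 ≈ -0.016393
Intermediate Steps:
1/d(h, -61) = 1/(-61) = -1/61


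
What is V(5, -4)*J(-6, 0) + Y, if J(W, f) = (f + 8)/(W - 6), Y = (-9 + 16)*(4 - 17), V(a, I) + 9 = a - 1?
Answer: -263/3 ≈ -87.667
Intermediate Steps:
V(a, I) = -10 + a (V(a, I) = -9 + (a - 1) = -9 + (-1 + a) = -10 + a)
Y = -91 (Y = 7*(-13) = -91)
J(W, f) = (8 + f)/(-6 + W)
V(5, -4)*J(-6, 0) + Y = (-10 + 5)*((8 + 0)/(-6 - 6)) - 91 = -5*8/(-12) - 91 = -(-5)*8/12 - 91 = -5*(-⅔) - 91 = 10/3 - 91 = -263/3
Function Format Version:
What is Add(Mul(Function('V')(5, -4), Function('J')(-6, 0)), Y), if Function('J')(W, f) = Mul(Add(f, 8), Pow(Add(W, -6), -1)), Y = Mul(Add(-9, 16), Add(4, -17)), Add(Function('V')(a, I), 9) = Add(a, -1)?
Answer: Rational(-263, 3) ≈ -87.667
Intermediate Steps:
Function('V')(a, I) = Add(-10, a) (Function('V')(a, I) = Add(-9, Add(a, -1)) = Add(-9, Add(-1, a)) = Add(-10, a))
Y = -91 (Y = Mul(7, -13) = -91)
Function('J')(W, f) = Mul(Pow(Add(-6, W), -1), Add(8, f)) (Function('J')(W, f) = Mul(Add(8, f), Pow(Add(-6, W), -1)) = Mul(Pow(Add(-6, W), -1), Add(8, f)))
Add(Mul(Function('V')(5, -4), Function('J')(-6, 0)), Y) = Add(Mul(Add(-10, 5), Mul(Pow(Add(-6, -6), -1), Add(8, 0))), -91) = Add(Mul(-5, Mul(Pow(-12, -1), 8)), -91) = Add(Mul(-5, Mul(Rational(-1, 12), 8)), -91) = Add(Mul(-5, Rational(-2, 3)), -91) = Add(Rational(10, 3), -91) = Rational(-263, 3)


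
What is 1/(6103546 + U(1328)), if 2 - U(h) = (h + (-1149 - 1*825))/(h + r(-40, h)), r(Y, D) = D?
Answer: 1328/8105512067 ≈ 1.6384e-7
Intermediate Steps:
U(h) = 2 - (-1974 + h)/(2*h) (U(h) = 2 - (h + (-1149 - 1*825))/(h + h) = 2 - (h + (-1149 - 825))/(2*h) = 2 - (h - 1974)*1/(2*h) = 2 - (-1974 + h)*1/(2*h) = 2 - (-1974 + h)/(2*h))
1/(6103546 + U(1328)) = 1/(6103546 + (3/2 + 987/1328)) = 1/(6103546 + 2979/1328) = 1/(8105512067/1328) = 1328/8105512067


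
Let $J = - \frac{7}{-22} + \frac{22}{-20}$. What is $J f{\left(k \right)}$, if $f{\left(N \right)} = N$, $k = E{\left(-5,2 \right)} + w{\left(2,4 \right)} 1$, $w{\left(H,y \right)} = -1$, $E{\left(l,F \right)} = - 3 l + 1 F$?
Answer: $- \frac{688}{55} \approx -12.509$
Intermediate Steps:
$E{\left(l,F \right)} = F - 3 l$ ($E{\left(l,F \right)} = - 3 l + F = F - 3 l$)
$k = 16$ ($k = \left(2 - -15\right) - 1 = \left(2 + 15\right) - 1 = 17 - 1 = 16$)
$J = - \frac{43}{55}$ ($J = \left(-7\right) \left(- \frac{1}{22}\right) + 22 \left(- \frac{1}{20}\right) = \frac{7}{22} - \frac{11}{10} = - \frac{43}{55} \approx -0.78182$)
$J f{\left(k \right)} = \left(- \frac{43}{55}\right) 16 = - \frac{688}{55}$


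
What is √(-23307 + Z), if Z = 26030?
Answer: √2723 ≈ 52.182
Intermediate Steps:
√(-23307 + Z) = √(-23307 + 26030) = √2723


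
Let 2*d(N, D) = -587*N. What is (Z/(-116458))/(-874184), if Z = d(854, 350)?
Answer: -250649/101805720272 ≈ -2.4620e-6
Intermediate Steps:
d(N, D) = -587*N/2 (d(N, D) = (-587*N)/2 = -587*N/2)
Z = -250649 (Z = -587/2*854 = -250649)
(Z/(-116458))/(-874184) = -250649/(-116458)/(-874184) = -250649*(-1/116458)*(-1/874184) = (250649/116458)*(-1/874184) = -250649/101805720272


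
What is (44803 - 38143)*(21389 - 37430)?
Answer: -106833060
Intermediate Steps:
(44803 - 38143)*(21389 - 37430) = 6660*(-16041) = -106833060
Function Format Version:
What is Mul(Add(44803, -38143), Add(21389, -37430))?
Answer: -106833060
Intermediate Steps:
Mul(Add(44803, -38143), Add(21389, -37430)) = Mul(6660, -16041) = -106833060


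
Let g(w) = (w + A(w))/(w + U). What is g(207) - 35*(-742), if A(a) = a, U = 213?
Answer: 1817969/70 ≈ 25971.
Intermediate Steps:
g(w) = 2*w/(213 + w) (g(w) = (w + w)/(w + 213) = (2*w)/(213 + w) = 2*w/(213 + w))
g(207) - 35*(-742) = 2*207/(213 + 207) - 35*(-742) = 2*207/420 + 25970 = 2*207*(1/420) + 25970 = 69/70 + 25970 = 1817969/70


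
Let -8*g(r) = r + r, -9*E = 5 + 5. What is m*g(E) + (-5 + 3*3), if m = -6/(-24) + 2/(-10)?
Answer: 289/72 ≈ 4.0139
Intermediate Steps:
E = -10/9 (E = -(5 + 5)/9 = -⅑*10 = -10/9 ≈ -1.1111)
g(r) = -r/4 (g(r) = -(r + r)/8 = -r/4)
m = 1/20 (m = -6*(-1/24) + 2*(-⅒) = ¼ - ⅕ = 1/20 ≈ 0.050000)
m*g(E) + (-5 + 3*3) = (-¼*(-10/9))/20 + (-5 + 3*3) = (1/20)*(5/18) + (-5 + 9) = 1/72 + 4 = 289/72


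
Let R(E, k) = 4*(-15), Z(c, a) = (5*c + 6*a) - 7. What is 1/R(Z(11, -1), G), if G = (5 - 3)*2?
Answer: -1/60 ≈ -0.016667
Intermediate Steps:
Z(c, a) = -7 + 5*c + 6*a
G = 4 (G = 2*2 = 4)
R(E, k) = -60
1/R(Z(11, -1), G) = 1/(-60) = -1/60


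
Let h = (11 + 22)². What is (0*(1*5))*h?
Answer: 0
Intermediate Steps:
h = 1089 (h = 33² = 1089)
(0*(1*5))*h = (0*(1*5))*1089 = (0*5)*1089 = 0*1089 = 0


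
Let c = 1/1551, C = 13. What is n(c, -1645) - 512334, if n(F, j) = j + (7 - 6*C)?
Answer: -514050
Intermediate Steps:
c = 1/1551 ≈ 0.00064475
n(F, j) = -71 + j (n(F, j) = j + (7 - 6*13) = j + (7 - 78) = j - 71 = -71 + j)
n(c, -1645) - 512334 = (-71 - 1645) - 512334 = -1716 - 512334 = -514050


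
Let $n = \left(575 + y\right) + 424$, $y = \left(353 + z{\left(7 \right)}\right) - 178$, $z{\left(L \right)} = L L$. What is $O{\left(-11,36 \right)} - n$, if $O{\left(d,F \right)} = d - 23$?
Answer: $-1257$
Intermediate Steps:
$O{\left(d,F \right)} = -23 + d$
$z{\left(L \right)} = L^{2}$
$y = 224$ ($y = \left(353 + 7^{2}\right) - 178 = \left(353 + 49\right) - 178 = 402 - 178 = 224$)
$n = 1223$ ($n = \left(575 + 224\right) + 424 = 799 + 424 = 1223$)
$O{\left(-11,36 \right)} - n = \left(-23 - 11\right) - 1223 = -34 - 1223 = -1257$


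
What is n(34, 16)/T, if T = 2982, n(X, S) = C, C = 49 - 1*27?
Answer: 11/1491 ≈ 0.0073776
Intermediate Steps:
C = 22 (C = 49 - 27 = 22)
n(X, S) = 22
n(34, 16)/T = 22/2982 = 22*(1/2982) = 11/1491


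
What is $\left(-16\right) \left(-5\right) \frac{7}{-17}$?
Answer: $- \frac{560}{17} \approx -32.941$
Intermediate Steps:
$\left(-16\right) \left(-5\right) \frac{7}{-17} = 80 \cdot 7 \left(- \frac{1}{17}\right) = 80 \left(- \frac{7}{17}\right) = - \frac{560}{17}$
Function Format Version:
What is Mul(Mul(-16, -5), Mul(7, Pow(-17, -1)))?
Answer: Rational(-560, 17) ≈ -32.941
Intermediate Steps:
Mul(Mul(-16, -5), Mul(7, Pow(-17, -1))) = Mul(80, Mul(7, Rational(-1, 17))) = Mul(80, Rational(-7, 17)) = Rational(-560, 17)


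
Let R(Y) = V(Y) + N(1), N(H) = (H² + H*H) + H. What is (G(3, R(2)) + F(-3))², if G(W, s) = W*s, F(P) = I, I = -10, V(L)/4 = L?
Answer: 529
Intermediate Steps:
V(L) = 4*L
N(H) = H + 2*H² (N(H) = (H² + H²) + H = 2*H² + H = H + 2*H²)
F(P) = -10
R(Y) = 3 + 4*Y (R(Y) = 4*Y + 1*(1 + 2*1) = 4*Y + 1*(1 + 2) = 4*Y + 1*3 = 4*Y + 3 = 3 + 4*Y)
(G(3, R(2)) + F(-3))² = (3*(3 + 4*2) - 10)² = (3*(3 + 8) - 10)² = (3*11 - 10)² = (33 - 10)² = 23² = 529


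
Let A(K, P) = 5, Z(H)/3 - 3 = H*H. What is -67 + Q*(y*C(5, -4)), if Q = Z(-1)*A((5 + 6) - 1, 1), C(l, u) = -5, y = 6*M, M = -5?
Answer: 8933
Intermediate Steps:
Z(H) = 9 + 3*H² (Z(H) = 9 + 3*(H*H) = 9 + 3*H²)
y = -30 (y = 6*(-5) = -30)
Q = 60 (Q = (9 + 3*(-1)²)*5 = (9 + 3*1)*5 = (9 + 3)*5 = 12*5 = 60)
-67 + Q*(y*C(5, -4)) = -67 + 60*(-30*(-5)) = -67 + 60*150 = -67 + 9000 = 8933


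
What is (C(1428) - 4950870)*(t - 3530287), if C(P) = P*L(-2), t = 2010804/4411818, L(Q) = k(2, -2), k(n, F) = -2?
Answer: 4286343994480789134/245101 ≈ 1.7488e+13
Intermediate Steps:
L(Q) = -2
t = 335134/735303 (t = 2010804*(1/4411818) = 335134/735303 ≈ 0.45578)
C(P) = -2*P (C(P) = P*(-2) = -2*P)
(C(1428) - 4950870)*(t - 3530287) = (-2*1428 - 4950870)*(335134/735303 - 3530287) = (-2856 - 4950870)*(-2595830286827/735303) = -4953726*(-2595830286827/735303) = 4286343994480789134/245101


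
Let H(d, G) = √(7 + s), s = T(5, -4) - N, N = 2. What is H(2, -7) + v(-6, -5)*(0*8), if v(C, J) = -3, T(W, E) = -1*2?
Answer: √3 ≈ 1.7320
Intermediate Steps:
T(W, E) = -2
s = -4 (s = -2 - 1*2 = -2 - 2 = -4)
H(d, G) = √3 (H(d, G) = √(7 - 4) = √3)
H(2, -7) + v(-6, -5)*(0*8) = √3 - 0*8 = √3 - 3*0 = √3 + 0 = √3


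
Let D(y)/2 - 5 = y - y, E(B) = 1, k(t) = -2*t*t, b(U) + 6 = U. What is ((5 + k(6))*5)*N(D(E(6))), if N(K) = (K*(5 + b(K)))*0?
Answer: 0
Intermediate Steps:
b(U) = -6 + U
k(t) = -2*t²
D(y) = 10 (D(y) = 10 + 2*(y - y) = 10 + 2*0 = 10 + 0 = 10)
N(K) = 0 (N(K) = (K*(5 + (-6 + K)))*0 = (K*(-1 + K))*0 = 0)
((5 + k(6))*5)*N(D(E(6))) = ((5 - 2*6²)*5)*0 = ((5 - 2*36)*5)*0 = ((5 - 72)*5)*0 = -67*5*0 = -335*0 = 0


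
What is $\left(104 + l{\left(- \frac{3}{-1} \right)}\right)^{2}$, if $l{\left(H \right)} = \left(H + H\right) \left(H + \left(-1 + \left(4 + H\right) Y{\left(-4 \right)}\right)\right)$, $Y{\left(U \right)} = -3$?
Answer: $100$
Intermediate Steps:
$l{\left(H \right)} = 2 H \left(-13 - 2 H\right)$ ($l{\left(H \right)} = \left(H + H\right) \left(H + \left(-1 + \left(4 + H\right) \left(-3\right)\right)\right) = 2 H \left(H - \left(13 + 3 H\right)\right) = 2 H \left(-13 - 2 H\right)$)
$\left(104 + l{\left(- \frac{3}{-1} \right)}\right)^{2} = \left(104 + 2 \left(- \frac{3}{-1}\right) \left(-13 - 2 \left(- \frac{3}{-1}\right)\right)\right)^{2} = \left(104 + 2 \left(\left(-3\right) \left(-1\right)\right) \left(-13 - 2 \left(\left(-3\right) \left(-1\right)\right)\right)\right)^{2} = \left(104 + 2 \cdot 3 \left(-13 - 6\right)\right)^{2} = \left(104 + 2 \cdot 3 \left(-19\right)\right)^{2} = \left(104 - 114\right)^{2} = \left(-10\right)^{2} = 100$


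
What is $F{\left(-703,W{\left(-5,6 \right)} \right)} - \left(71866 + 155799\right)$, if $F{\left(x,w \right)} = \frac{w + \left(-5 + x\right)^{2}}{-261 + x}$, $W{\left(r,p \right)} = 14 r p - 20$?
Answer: $- \frac{54992471}{241} \approx -2.2818 \cdot 10^{5}$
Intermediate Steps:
$W{\left(r,p \right)} = -20 + 14 p r$ ($W{\left(r,p \right)} = 14 p r - 20 = -20 + 14 p r$)
$F{\left(x,w \right)} = \frac{w + \left(-5 + x\right)^{2}}{-261 + x}$
$F{\left(-703,W{\left(-5,6 \right)} \right)} - \left(71866 + 155799\right) = \frac{\left(-20 + 14 \cdot 6 \left(-5\right)\right) + \left(-5 - 703\right)^{2}}{-261 - 703} - \left(71866 + 155799\right) = \frac{\left(-20 - 420\right) + \left(-708\right)^{2}}{-964} - 227665 = - \frac{-440 + 501264}{964} - 227665 = \left(- \frac{1}{964}\right) 500824 - 227665 = - \frac{125206}{241} - 227665 = - \frac{54992471}{241}$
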